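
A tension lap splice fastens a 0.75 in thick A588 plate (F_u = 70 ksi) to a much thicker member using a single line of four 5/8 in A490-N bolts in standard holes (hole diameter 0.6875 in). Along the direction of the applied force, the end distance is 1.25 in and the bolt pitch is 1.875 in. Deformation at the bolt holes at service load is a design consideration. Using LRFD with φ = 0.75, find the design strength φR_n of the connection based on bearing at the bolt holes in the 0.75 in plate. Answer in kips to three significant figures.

211 kips

Per bolt r_n = 1.2 l_c t F_u ≤ 2.4 d t F_u; upper limit = 2.4 × 0.625 × 0.75 × 70 = 78.75 kips.
Edge bolt: l_c = 1.25 − 0.6875/2 = 0.9062 in → 1.2 × 0.9062 × 0.75 × 70 = 57.09 → r_n = 57.09 kips.
Interior bolts: l_c = 1.875 − 0.6875 = 1.188 in → 1.2 × 1.188 × 0.75 × 70 = 74.81 → r_n = 74.81 kips.
R_n = 1 × 57.09 + 3 × 74.81 = 281.5 kips.
Design strength φR_n = 0.75 × 281.5 = 211 kips.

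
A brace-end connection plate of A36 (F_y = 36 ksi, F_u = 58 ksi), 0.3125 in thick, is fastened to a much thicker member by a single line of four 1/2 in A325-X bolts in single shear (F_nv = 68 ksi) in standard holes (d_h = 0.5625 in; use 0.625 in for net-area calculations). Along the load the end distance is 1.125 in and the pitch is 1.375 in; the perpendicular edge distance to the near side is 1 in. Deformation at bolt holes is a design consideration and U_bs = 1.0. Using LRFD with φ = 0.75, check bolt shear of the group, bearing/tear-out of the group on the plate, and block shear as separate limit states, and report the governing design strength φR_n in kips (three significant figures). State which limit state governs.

34.3 kips (block shear governs)

Bolt shear: A_b = π·0.5²/4 = 0.1963 in²; R_n = 68 × 0.1963 × 4 × 1 = 53.41 kips → 0.75 × 53.41 = 40.1 kips.
Bearing: edge l_c = 0.8438, r_n = 18.35 kips; interior l_c = 0.8125, r_n = 17.67 kips; R_n = 18.35 + 3·17.67 = 71.37 kips → 53.5 kips.
Block shear: A_gv = 1.641, A_nv = 0.957, A_nt = 0.2148 in²; R_n = min(0.6F_uA_nv, 0.6F_yA_gv) + U_bs·F_u·A_nt = 45.77 kips → 34.3 kips.
Block shear governs: 34.3 kips.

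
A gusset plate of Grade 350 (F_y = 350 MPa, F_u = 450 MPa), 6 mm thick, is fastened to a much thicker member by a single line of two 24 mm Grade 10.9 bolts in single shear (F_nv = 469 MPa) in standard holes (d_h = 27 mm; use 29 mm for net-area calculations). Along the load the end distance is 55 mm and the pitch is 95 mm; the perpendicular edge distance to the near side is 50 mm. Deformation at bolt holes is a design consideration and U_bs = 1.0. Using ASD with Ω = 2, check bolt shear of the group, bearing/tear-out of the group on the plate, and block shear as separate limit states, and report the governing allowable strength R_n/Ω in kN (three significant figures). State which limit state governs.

134 kN (block shear governs)

Bolt shear: A_b = π·24²/4 = 452.4 mm²; R_n = 469 × 452.4 × 2 × 1 / 1000 = 424.3 kN → 424.3 / 2 = 212 kN.
Bearing: edge l_c = 41.5, r_n = 134.5 kN; interior l_c = 68, r_n = 155.5 kN; R_n = 134.5 + 1·155.5 = 290 kN → 145 kN.
Block shear: A_gv = 900, A_nv = 639, A_nt = 213 mm²; R_n = min(0.6F_uA_nv, 0.6F_yA_gv) + U_bs·F_u·A_nt = 268.4 kN → 134 kN.
Block shear governs: 134 kN.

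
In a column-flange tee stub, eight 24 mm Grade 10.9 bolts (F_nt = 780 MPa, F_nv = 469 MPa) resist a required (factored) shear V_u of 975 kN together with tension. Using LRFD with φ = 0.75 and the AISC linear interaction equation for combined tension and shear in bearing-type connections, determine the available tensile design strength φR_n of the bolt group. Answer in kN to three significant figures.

A_b = π·24²/4 = 452.4 mm²; f_rv = 975 × 1000 / (8 × 452.4) = 269.4 MPa.
F'_nt = 1.3 F_nt − (F_nt / φF_nv) f_rv = 1.3·780 − (780/(0.75·469))·269.4 = 416.6 MPa, capped at F_nt → F'_nt = 416.6 MPa.
R_n = F'_nt · A_b · n = 416.6 × 452.4 × 8 / 1000 = 1508 kN.
Design strength φR_n = 0.75 × 1508 = 1130 kN.

1130 kN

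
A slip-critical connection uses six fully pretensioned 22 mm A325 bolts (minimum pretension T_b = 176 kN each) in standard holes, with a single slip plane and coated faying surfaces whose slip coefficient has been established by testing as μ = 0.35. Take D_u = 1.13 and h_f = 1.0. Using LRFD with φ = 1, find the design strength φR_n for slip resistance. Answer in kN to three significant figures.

418 kN

R_n = μ · D_u · h_f · T_b · n_s · n_b = 0.35 × 1.13 × 1.0 × 176 × 1 × 6 = 417.6 kN.
Design strength φR_n = 1 × 417.6 = 418 kN.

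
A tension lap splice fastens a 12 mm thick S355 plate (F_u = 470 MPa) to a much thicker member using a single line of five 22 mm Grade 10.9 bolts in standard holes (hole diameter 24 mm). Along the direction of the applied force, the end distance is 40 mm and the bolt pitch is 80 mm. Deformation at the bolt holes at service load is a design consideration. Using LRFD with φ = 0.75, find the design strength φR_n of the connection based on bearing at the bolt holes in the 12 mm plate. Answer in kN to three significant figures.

Per bolt r_n = 1.2 l_c t F_u ≤ 2.4 d t F_u; upper limit = 2.4 × 22 × 12 × 470 / 1000 = 297.8 kN.
Edge bolt: l_c = 40 − 24/2 = 28 mm → 1.2 × 28 × 12 × 470 / 1000 = 189.5 → r_n = 189.5 kN.
Interior bolts: l_c = 80 − 24 = 56 mm → 1.2 × 56 × 12 × 470 / 1000 = 379 → r_n = 297.8 kN.
R_n = 1 × 189.5 + 4 × 297.8 = 1381 kN.
Design strength φR_n = 0.75 × 1381 = 1040 kN.

1040 kN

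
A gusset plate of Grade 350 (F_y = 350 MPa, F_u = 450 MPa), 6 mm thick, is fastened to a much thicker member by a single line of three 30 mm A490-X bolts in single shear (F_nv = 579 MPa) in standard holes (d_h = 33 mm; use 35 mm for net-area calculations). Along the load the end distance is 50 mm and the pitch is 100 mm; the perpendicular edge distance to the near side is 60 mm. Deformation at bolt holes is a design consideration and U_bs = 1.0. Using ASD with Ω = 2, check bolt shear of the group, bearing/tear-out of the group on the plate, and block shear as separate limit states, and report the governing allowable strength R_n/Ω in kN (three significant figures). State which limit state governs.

Bolt shear: A_b = π·30²/4 = 706.9 mm²; R_n = 579 × 706.9 × 3 × 1 / 1000 = 1228 kN → 1228 / 2 = 614 kN.
Bearing: edge l_c = 33.5, r_n = 108.5 kN; interior l_c = 67, r_n = 194.4 kN; R_n = 108.5 + 2·194.4 = 497.3 kN → 249 kN.
Block shear: A_gv = 1500, A_nv = 975, A_nt = 255 mm²; R_n = min(0.6F_uA_nv, 0.6F_yA_gv) + U_bs·F_u·A_nt = 378 kN → 189 kN.
Block shear governs: 189 kN.

189 kN (block shear governs)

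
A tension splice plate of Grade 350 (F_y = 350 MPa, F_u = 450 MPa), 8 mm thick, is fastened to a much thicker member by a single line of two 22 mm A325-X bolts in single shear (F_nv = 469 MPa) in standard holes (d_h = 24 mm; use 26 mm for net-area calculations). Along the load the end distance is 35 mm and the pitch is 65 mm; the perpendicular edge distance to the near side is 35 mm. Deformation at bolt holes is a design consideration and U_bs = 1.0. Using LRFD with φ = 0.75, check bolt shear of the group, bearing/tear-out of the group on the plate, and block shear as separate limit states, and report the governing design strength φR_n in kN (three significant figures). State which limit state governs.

158 kN (block shear governs)

Bolt shear: A_b = π·22²/4 = 380.1 mm²; R_n = 469 × 380.1 × 2 × 1 / 1000 = 356.6 kN → 0.75 × 356.6 = 267 kN.
Bearing: edge l_c = 23, r_n = 99.36 kN; interior l_c = 41, r_n = 177.1 kN; R_n = 99.36 + 1·177.1 = 276.5 kN → 207 kN.
Block shear: A_gv = 800, A_nv = 488, A_nt = 176 mm²; R_n = min(0.6F_uA_nv, 0.6F_yA_gv) + U_bs·F_u·A_nt = 211 kN → 158 kN.
Block shear governs: 158 kN.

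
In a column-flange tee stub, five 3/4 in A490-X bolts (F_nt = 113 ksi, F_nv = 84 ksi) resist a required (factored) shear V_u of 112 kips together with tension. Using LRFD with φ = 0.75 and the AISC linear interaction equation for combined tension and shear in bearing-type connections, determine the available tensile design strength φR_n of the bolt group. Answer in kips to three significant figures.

A_b = π·0.75²/4 = 0.4418 in²; f_rv = 112 / (5 × 0.4418) = 50.7 ksi.
F'_nt = 1.3 F_nt − (F_nt / φF_nv) f_rv = 1.3·113 − (113/(0.75·84))·50.7 = 55.96 ksi, capped at F_nt → F'_nt = 55.96 ksi.
R_n = F'_nt · A_b · n = 55.96 × 0.4418 × 5 = 123.6 kips.
Design strength φR_n = 0.75 × 123.6 = 92.7 kips.

92.7 kips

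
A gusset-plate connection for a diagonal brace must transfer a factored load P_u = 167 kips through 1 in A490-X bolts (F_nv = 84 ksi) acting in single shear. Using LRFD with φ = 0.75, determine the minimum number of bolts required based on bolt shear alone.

A_b = π·1²/4 = 0.7854 in².
Per-bolt design strength φR_n = 0.75 × 84 × 0.7854 × 1 = 49.48 kips.
n ≥ 167 / 49.48 = 3.375 → use 4 bolts.

4 bolts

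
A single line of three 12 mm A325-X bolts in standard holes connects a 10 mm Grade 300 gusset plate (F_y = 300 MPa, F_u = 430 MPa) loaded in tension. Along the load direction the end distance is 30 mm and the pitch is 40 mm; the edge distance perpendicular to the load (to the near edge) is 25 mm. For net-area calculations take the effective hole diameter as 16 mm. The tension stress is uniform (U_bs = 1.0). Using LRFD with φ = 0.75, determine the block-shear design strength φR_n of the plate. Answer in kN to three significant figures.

Shear plane L_v = 30 + 2·40 = 110 mm; A_gv = 110 × 10 = 1100 mm².
A_nv = (110 − 2.5·16) × 10 = 700 mm².
A_nt = (25 − 0.5·16) × 10 = 170 mm².
0.6 F_u A_nv = 180.6 kN; 0.6 F_y A_gv = 198 kN → shear rupture governs the shear term.
R_n = 180.6 + 1.0 × 430 × 170 / 1000 = 253.7 kN.
Design strength φR_n = 0.75 × 253.7 = 190 kN.

190 kN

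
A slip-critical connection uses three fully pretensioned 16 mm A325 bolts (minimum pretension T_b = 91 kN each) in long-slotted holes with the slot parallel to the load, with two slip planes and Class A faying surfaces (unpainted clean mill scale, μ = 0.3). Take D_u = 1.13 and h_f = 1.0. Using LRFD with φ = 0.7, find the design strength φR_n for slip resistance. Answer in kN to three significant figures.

R_n = μ · D_u · h_f · T_b · n_s · n_b = 0.3 × 1.13 × 1.0 × 91 × 2 × 3 = 185.1 kN.
Design strength φR_n = 0.7 × 185.1 = 130 kN.

130 kN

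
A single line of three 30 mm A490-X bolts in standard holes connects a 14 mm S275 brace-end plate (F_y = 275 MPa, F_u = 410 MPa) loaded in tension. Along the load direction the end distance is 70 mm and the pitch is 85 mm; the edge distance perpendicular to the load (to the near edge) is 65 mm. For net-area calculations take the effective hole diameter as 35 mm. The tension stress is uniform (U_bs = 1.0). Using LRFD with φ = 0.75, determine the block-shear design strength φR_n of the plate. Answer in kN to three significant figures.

Shear plane L_v = 70 + 2·85 = 240 mm; A_gv = 240 × 14 = 3360 mm².
A_nv = (240 − 2.5·35) × 14 = 2135 mm².
A_nt = (65 − 0.5·35) × 14 = 665 mm².
0.6 F_u A_nv = 525.2 kN; 0.6 F_y A_gv = 554.4 kN → shear rupture governs the shear term.
R_n = 525.2 + 1.0 × 410 × 665 / 1000 = 797.9 kN.
Design strength φR_n = 0.75 × 797.9 = 598 kN.

598 kN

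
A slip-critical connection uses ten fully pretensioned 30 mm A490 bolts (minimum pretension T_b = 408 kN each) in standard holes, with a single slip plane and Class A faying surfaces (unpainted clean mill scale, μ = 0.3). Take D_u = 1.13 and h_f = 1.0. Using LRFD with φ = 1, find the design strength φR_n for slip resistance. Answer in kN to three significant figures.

1380 kN

R_n = μ · D_u · h_f · T_b · n_s · n_b = 0.3 × 1.13 × 1.0 × 408 × 1 × 10 = 1383 kN.
Design strength φR_n = 1 × 1383 = 1380 kN.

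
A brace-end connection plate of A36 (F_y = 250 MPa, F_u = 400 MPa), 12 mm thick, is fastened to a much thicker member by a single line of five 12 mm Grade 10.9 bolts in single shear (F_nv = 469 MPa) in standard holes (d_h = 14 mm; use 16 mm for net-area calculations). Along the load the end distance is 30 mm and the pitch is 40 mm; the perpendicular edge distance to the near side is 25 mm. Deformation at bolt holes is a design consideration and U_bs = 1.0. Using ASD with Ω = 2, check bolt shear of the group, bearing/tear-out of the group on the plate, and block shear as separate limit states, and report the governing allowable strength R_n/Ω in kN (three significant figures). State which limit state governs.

Bolt shear: A_b = π·12²/4 = 113.1 mm²; R_n = 469 × 113.1 × 5 × 1 / 1000 = 265.2 kN → 265.2 / 2 = 133 kN.
Bearing: edge l_c = 23, r_n = 132.5 kN; interior l_c = 26, r_n = 138.2 kN; R_n = 132.5 + 4·138.2 = 685.4 kN → 343 kN.
Block shear: A_gv = 2280, A_nv = 1416, A_nt = 204 mm²; R_n = min(0.6F_uA_nv, 0.6F_yA_gv) + U_bs·F_u·A_nt = 421.4 kN → 211 kN.
Bolt shear governs: 133 kN.

133 kN (bolt shear governs)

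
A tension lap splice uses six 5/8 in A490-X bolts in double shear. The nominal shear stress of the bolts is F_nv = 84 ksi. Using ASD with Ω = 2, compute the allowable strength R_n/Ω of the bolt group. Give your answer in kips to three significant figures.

155 kips

A_b = π × 0.625² / 4 = 0.3068 in².
R_n = F_nv · A_b · n · n_s = 84 × 0.3068 × 6 × 2 = 309.3 kips.
Allowable strength R_n/Ω = 309.3 / 2 = 155 kips.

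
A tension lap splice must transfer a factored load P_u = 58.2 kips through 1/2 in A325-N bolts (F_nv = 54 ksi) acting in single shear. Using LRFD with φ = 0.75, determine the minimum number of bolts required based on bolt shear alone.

A_b = π·0.5²/4 = 0.1963 in².
Per-bolt design strength φR_n = 0.75 × 54 × 0.1963 × 1 = 7.952 kips.
n ≥ 58.2 / 7.952 = 7.319 → use 8 bolts.

8 bolts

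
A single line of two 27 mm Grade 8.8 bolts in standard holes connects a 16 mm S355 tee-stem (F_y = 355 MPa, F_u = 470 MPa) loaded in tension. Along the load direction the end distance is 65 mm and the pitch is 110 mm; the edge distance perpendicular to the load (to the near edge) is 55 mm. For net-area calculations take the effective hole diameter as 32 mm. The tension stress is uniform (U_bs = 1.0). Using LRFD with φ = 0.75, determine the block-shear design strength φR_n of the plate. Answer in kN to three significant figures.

Shear plane L_v = 65 + 1·110 = 175 mm; A_gv = 175 × 16 = 2800 mm².
A_nv = (175 − 1.5·32) × 16 = 2032 mm².
A_nt = (55 − 0.5·32) × 16 = 624 mm².
0.6 F_u A_nv = 573 kN; 0.6 F_y A_gv = 596.4 kN → shear rupture governs the shear term.
R_n = 573 + 1.0 × 470 × 624 / 1000 = 866.3 kN.
Design strength φR_n = 0.75 × 866.3 = 650 kN.

650 kN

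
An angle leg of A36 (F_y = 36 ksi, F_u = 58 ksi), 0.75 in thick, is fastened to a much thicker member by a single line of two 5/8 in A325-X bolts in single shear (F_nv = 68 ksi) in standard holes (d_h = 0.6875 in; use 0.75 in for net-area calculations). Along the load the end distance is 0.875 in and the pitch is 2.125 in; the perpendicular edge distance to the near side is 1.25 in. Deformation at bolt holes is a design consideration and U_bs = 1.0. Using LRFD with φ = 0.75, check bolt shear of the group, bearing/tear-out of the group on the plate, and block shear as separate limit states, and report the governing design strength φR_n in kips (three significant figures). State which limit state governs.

Bolt shear: A_b = π·0.625²/4 = 0.3068 in²; R_n = 68 × 0.3068 × 2 × 1 = 41.72 kips → 0.75 × 41.72 = 31.3 kips.
Bearing: edge l_c = 0.5312, r_n = 27.73 kips; interior l_c = 1.438, r_n = 65.25 kips; R_n = 27.73 + 1·65.25 = 92.98 kips → 69.7 kips.
Block shear: A_gv = 2.25, A_nv = 1.406, A_nt = 0.6562 in²; R_n = min(0.6F_uA_nv, 0.6F_yA_gv) + U_bs·F_u·A_nt = 86.66 kips → 65 kips.
Bolt shear governs: 31.3 kips.

31.3 kips (bolt shear governs)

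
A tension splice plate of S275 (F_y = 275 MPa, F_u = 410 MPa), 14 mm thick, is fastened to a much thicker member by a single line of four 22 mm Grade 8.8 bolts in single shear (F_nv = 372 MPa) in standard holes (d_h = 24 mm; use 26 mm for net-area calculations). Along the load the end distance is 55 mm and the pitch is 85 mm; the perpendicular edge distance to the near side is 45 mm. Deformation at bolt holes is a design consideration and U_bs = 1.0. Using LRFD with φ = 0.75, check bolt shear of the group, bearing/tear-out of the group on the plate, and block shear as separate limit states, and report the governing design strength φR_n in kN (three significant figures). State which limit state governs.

Bolt shear: A_b = π·22²/4 = 380.1 mm²; R_n = 372 × 380.1 × 4 × 1 / 1000 = 565.6 kN → 0.75 × 565.6 = 424 kN.
Bearing: edge l_c = 43, r_n = 296.2 kN; interior l_c = 61, r_n = 303.1 kN; R_n = 296.2 + 3·303.1 = 1205 kN → 904 kN.
Block shear: A_gv = 4340, A_nv = 3066, A_nt = 448 mm²; R_n = min(0.6F_uA_nv, 0.6F_yA_gv) + U_bs·F_u·A_nt = 899.8 kN → 675 kN.
Bolt shear governs: 424 kN.

424 kN (bolt shear governs)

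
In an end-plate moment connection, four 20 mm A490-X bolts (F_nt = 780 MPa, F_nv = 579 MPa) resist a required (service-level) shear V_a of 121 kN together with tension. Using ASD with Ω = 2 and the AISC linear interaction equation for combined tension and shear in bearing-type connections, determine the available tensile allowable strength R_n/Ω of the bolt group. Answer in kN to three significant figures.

A_b = π·20²/4 = 314.2 mm²; f_rv = 121 × 1000 / (4 × 314.2) = 96.29 MPa.
F'_nt = 1.3 F_nt − (Ω F_nt / F_nv) f_rv = 1.3·780 − (2·780/579)·96.29 = 754.6 MPa, capped at F_nt → F'_nt = 754.6 MPa.
R_n = F'_nt · A_b · n = 754.6 × 314.2 × 4 / 1000 = 948.2 kN.
Allowable strength R_n/Ω = 948.2 / 2 = 474 kN.

474 kN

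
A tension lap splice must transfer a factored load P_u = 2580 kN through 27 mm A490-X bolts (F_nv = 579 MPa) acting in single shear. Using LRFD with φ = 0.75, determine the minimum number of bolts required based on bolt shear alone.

11 bolts

A_b = π·27²/4 = 572.6 mm².
Per-bolt design strength φR_n = 0.75 × 579 × 572.6 × 1 / 1000 = 248.6 kN.
n ≥ 2580 / 248.6 = 10.38 → use 11 bolts.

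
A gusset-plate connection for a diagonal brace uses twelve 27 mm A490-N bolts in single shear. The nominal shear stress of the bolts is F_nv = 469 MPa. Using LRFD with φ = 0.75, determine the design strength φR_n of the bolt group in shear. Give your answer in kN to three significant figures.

2420 kN

A_b = π × 27² / 4 = 572.6 mm².
R_n = F_nv · A_b · n · n_s = 469 × 572.6 × 12 × 1 / 1000 = 3222 kN.
Design strength φR_n = 0.75 × 3222 = 2420 kN.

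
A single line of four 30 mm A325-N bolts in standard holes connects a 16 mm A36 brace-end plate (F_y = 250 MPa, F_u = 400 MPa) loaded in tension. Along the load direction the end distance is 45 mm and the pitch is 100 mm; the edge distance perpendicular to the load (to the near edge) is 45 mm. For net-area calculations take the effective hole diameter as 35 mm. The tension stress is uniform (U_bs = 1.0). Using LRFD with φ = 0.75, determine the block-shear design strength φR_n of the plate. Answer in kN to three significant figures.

753 kN

Shear plane L_v = 45 + 3·100 = 345 mm; A_gv = 345 × 16 = 5520 mm².
A_nv = (345 − 3.5·35) × 16 = 3560 mm².
A_nt = (45 − 0.5·35) × 16 = 440 mm².
0.6 F_u A_nv = 854.4 kN; 0.6 F_y A_gv = 828 kN → shear yielding governs the shear term.
R_n = 828 + 1.0 × 400 × 440 / 1000 = 1004 kN.
Design strength φR_n = 0.75 × 1004 = 753 kN.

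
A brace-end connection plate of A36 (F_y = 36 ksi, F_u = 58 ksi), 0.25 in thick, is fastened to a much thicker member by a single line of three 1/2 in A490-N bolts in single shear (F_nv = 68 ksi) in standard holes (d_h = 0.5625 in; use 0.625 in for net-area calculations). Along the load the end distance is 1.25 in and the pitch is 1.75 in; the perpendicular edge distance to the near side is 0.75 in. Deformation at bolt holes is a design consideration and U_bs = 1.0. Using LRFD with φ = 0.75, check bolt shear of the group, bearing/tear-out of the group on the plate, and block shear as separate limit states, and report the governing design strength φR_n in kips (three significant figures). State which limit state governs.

Bolt shear: A_b = π·0.5²/4 = 0.1963 in²; R_n = 68 × 0.1963 × 3 × 1 = 40.06 kips → 0.75 × 40.06 = 30 kips.
Bearing: edge l_c = 0.9688, r_n = 16.86 kips; interior l_c = 1.188, r_n = 17.4 kips; R_n = 16.86 + 2·17.4 = 51.66 kips → 38.7 kips.
Block shear: A_gv = 1.188, A_nv = 0.7969, A_nt = 0.1094 in²; R_n = min(0.6F_uA_nv, 0.6F_yA_gv) + U_bs·F_u·A_nt = 31.99 kips → 24 kips.
Block shear governs: 24 kips.

24 kips (block shear governs)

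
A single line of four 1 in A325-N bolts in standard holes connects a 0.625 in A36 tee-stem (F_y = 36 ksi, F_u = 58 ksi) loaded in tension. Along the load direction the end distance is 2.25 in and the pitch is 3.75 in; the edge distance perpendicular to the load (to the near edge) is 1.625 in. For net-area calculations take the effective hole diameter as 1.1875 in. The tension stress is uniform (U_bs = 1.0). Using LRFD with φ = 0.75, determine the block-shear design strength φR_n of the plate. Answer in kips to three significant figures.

Shear plane L_v = 2.25 + 3·3.75 = 13.5 in; A_gv = 13.5 × 0.625 = 8.438 in².
A_nv = (13.5 − 3.5·1.1875) × 0.625 = 5.84 in².
A_nt = (1.625 − 0.5·1.1875) × 0.625 = 0.6445 in².
0.6 F_u A_nv = 203.2 kips; 0.6 F_y A_gv = 182.2 kips → shear yielding governs the shear term.
R_n = 182.2 + 1.0 × 58 × 0.6445 = 219.6 kips.
Design strength φR_n = 0.75 × 219.6 = 165 kips.

165 kips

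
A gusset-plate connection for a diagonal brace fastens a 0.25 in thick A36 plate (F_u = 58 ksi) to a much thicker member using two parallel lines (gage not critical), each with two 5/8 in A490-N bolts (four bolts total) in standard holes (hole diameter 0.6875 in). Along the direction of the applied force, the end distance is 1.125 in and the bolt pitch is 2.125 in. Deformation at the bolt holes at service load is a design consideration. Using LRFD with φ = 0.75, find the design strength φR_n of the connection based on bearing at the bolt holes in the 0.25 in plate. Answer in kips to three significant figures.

53 kips

Per bolt r_n = 1.2 l_c t F_u ≤ 2.4 d t F_u; upper limit = 2.4 × 0.625 × 0.25 × 58 = 21.75 kips.
Edge bolt: l_c = 1.125 − 0.6875/2 = 0.7812 in → 1.2 × 0.7812 × 0.25 × 58 = 13.59 → r_n = 13.59 kips.
Interior bolts: l_c = 2.125 − 0.6875 = 1.438 in → 1.2 × 1.438 × 0.25 × 58 = 25.01 → r_n = 21.75 kips.
R_n = 2 × 13.59 + 2 × 21.75 = 70.69 kips.
Design strength φR_n = 0.75 × 70.69 = 53 kips.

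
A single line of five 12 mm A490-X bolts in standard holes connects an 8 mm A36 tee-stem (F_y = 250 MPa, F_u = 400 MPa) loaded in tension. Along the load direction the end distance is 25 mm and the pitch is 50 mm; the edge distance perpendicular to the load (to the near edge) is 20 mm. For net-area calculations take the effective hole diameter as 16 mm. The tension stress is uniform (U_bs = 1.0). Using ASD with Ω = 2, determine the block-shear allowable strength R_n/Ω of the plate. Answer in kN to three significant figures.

154 kN

Shear plane L_v = 25 + 4·50 = 225 mm; A_gv = 225 × 8 = 1800 mm².
A_nv = (225 − 4.5·16) × 8 = 1224 mm².
A_nt = (20 − 0.5·16) × 8 = 96 mm².
0.6 F_u A_nv = 293.8 kN; 0.6 F_y A_gv = 270 kN → shear yielding governs the shear term.
R_n = 270 + 1.0 × 400 × 96 / 1000 = 308.4 kN.
Allowable strength R_n/Ω = 308.4 / 2 = 154 kN.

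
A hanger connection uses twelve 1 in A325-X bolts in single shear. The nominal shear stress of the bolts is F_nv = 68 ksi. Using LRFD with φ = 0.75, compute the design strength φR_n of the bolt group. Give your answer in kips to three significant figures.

A_b = π × 1² / 4 = 0.7854 in².
R_n = F_nv · A_b · n · n_s = 68 × 0.7854 × 12 × 1 = 640.9 kips.
Design strength φR_n = 0.75 × 640.9 = 481 kips.

481 kips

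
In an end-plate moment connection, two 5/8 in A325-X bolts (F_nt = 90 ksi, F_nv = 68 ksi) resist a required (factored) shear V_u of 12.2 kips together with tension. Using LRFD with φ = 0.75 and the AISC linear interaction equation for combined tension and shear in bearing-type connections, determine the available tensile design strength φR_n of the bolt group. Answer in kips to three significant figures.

37.7 kips

A_b = π·0.625²/4 = 0.3068 in²; f_rv = 12.2 / (2 × 0.3068) = 19.88 ksi.
F'_nt = 1.3 F_nt − (F_nt / φF_nv) f_rv = 1.3·90 − (90/(0.75·68))·19.88 = 81.91 ksi, capped at F_nt → F'_nt = 81.91 ksi.
R_n = F'_nt · A_b · n = 81.91 × 0.3068 × 2 = 50.26 kips.
Design strength φR_n = 0.75 × 50.26 = 37.7 kips.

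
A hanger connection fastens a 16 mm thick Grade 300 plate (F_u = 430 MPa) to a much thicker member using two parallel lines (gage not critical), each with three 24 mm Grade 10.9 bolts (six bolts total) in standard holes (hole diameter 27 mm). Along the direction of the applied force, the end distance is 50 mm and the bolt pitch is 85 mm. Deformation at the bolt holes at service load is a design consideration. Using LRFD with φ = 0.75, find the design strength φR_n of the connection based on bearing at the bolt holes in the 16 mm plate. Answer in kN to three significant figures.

1640 kN

Per bolt r_n = 1.2 l_c t F_u ≤ 2.4 d t F_u; upper limit = 2.4 × 24 × 16 × 430 / 1000 = 396.3 kN.
Edge bolt: l_c = 50 − 27/2 = 36.5 mm → 1.2 × 36.5 × 16 × 430 / 1000 = 301.3 → r_n = 301.3 kN.
Interior bolts: l_c = 85 − 27 = 58 mm → 1.2 × 58 × 16 × 430 / 1000 = 478.8 → r_n = 396.3 kN.
R_n = 2 × 301.3 + 4 × 396.3 = 2188 kN.
Design strength φR_n = 0.75 × 2188 = 1640 kN.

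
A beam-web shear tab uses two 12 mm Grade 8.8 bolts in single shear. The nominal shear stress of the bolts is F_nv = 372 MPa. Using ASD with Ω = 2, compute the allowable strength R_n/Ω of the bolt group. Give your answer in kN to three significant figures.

A_b = π × 12² / 4 = 113.1 mm².
R_n = F_nv · A_b · n · n_s = 372 × 113.1 × 2 × 1 / 1000 = 84.14 kN.
Allowable strength R_n/Ω = 84.14 / 2 = 42.1 kN.

42.1 kN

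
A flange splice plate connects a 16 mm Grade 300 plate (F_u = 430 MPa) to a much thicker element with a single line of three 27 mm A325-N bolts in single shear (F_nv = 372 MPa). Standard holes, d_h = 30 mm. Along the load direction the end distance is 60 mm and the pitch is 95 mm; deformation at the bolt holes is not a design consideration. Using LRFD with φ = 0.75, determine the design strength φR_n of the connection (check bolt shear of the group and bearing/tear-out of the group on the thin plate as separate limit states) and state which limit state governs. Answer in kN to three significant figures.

Bolt shear: A_b = π·27²/4 = 572.6 mm²; R_n = 372 × 572.6 × 3 × 1 / 1000 = 639 kN → 0.75 × 639 = 479 kN.
Bearing (1.5 l_c t F_u ≤ 3.0 d t F_u): upper limit = 3.0·27·16·430 / 1000 = 557.3 kN.
  Edge l_c = 60 − 30/2 = 45 → r_n = 464.4 kN; interior l_c = 95 − 30 = 65 → r_n = 557.3 kN.
  R_n,bearing = 1·464.4 + 2·557.3 = 1579 kN → 0.75 × 1579 = 1180 kN.
Bolt shear governs: 479 kN.

479 kN (bolt shear governs)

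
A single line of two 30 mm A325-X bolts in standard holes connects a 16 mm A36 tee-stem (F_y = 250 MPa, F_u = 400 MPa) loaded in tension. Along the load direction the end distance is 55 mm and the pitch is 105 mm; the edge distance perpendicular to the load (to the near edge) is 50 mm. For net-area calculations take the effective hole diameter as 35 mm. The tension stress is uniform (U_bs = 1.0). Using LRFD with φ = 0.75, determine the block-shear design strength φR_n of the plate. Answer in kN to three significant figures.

444 kN

Shear plane L_v = 55 + 1·105 = 160 mm; A_gv = 160 × 16 = 2560 mm².
A_nv = (160 − 1.5·35) × 16 = 1720 mm².
A_nt = (50 − 0.5·35) × 16 = 520 mm².
0.6 F_u A_nv = 412.8 kN; 0.6 F_y A_gv = 384 kN → shear yielding governs the shear term.
R_n = 384 + 1.0 × 400 × 520 / 1000 = 592 kN.
Design strength φR_n = 0.75 × 592 = 444 kN.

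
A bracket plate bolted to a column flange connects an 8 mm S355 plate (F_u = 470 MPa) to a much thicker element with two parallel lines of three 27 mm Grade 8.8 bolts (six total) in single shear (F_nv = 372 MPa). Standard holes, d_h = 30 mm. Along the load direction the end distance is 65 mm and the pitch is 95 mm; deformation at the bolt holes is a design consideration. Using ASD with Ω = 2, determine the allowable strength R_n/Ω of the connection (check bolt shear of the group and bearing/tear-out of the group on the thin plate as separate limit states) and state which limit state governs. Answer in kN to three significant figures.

639 kN (bolt shear governs)

Bolt shear: A_b = π·27²/4 = 572.6 mm²; R_n = 372 × 572.6 × 6 × 1 / 1000 = 1278 kN → 1278 / 2 = 639 kN.
Bearing (1.2 l_c t F_u ≤ 2.4 d t F_u): upper limit = 2.4·27·8·470 / 1000 = 243.6 kN.
  Edge l_c = 65 − 30/2 = 50 → r_n = 225.6 kN; interior l_c = 95 − 30 = 65 → r_n = 243.6 kN.
  R_n,bearing = 2·225.6 + 4·243.6 = 1426 kN → 1426 / 2 = 713 kN.
Bolt shear governs: 639 kN.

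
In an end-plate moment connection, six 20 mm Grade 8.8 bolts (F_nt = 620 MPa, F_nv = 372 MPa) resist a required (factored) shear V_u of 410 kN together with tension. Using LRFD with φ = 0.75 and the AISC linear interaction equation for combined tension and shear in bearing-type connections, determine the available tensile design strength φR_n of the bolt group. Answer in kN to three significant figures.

456 kN

A_b = π·20²/4 = 314.2 mm²; f_rv = 410 × 1000 / (6 × 314.2) = 217.5 MPa.
F'_nt = 1.3 F_nt − (F_nt / φF_nv) f_rv = 1.3·620 − (620/(0.75·372))·217.5 = 322.6 MPa, capped at F_nt → F'_nt = 322.6 MPa.
R_n = F'_nt · A_b · n = 322.6 × 314.2 × 6 / 1000 = 608.2 kN.
Design strength φR_n = 0.75 × 608.2 = 456 kN.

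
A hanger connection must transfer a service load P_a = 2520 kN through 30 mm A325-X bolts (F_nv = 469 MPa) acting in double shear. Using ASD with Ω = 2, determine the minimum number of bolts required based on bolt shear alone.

8 bolts

A_b = π·30²/4 = 706.9 mm².
Per-bolt allowable strength R_n/Ω = 469 × 706.9 × 2 / 1000 / 2 = 331.5 kN.
n ≥ 2520 / 331.5 = 7.601 → use 8 bolts.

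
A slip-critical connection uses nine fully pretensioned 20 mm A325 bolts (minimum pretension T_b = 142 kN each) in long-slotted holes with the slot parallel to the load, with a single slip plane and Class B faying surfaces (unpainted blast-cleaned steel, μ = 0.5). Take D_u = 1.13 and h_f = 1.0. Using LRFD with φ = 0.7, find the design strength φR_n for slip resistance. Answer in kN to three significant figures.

R_n = μ · D_u · h_f · T_b · n_s · n_b = 0.5 × 1.13 × 1.0 × 142 × 1 × 9 = 722.1 kN.
Design strength φR_n = 0.7 × 722.1 = 505 kN.

505 kN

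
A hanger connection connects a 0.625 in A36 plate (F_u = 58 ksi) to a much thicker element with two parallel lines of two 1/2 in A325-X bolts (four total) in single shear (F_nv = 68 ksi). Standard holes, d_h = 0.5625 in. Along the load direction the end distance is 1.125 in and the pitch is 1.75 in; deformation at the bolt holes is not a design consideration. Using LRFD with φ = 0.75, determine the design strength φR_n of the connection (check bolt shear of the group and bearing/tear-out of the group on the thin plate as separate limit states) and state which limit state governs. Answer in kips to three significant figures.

Bolt shear: A_b = π·0.5²/4 = 0.1963 in²; R_n = 68 × 0.1963 × 4 × 1 = 53.41 kips → 0.75 × 53.41 = 40.1 kips.
Bearing (1.5 l_c t F_u ≤ 3.0 d t F_u): upper limit = 3.0·0.5·0.625·58 = 54.38 kips.
  Edge l_c = 1.125 − 0.5625/2 = 0.8438 → r_n = 45.88 kips; interior l_c = 1.75 − 0.5625 = 1.188 → r_n = 54.38 kips.
  R_n,bearing = 2·45.88 + 2·54.38 = 200.5 kips → 0.75 × 200.5 = 150 kips.
Bolt shear governs: 40.1 kips.

40.1 kips (bolt shear governs)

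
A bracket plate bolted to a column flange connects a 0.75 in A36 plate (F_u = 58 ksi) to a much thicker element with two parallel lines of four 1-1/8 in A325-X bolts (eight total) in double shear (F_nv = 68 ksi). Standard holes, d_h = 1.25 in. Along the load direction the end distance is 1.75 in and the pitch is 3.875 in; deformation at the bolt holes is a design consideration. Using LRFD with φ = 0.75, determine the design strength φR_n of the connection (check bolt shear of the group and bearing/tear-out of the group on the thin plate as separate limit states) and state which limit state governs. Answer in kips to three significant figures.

617 kips (bearing governs)

Bolt shear: A_b = π·1.125²/4 = 0.994 in²; R_n = 68 × 0.994 × 8 × 2 = 1081 kips → 0.75 × 1081 = 811 kips.
Bearing (1.2 l_c t F_u ≤ 2.4 d t F_u): upper limit = 2.4·1.125·0.75·58 = 117.4 kips.
  Edge l_c = 1.75 − 1.25/2 = 1.125 → r_n = 58.72 kips; interior l_c = 3.875 − 1.25 = 2.625 → r_n = 117.4 kips.
  R_n,bearing = 2·58.72 + 6·117.4 = 822.1 kips → 0.75 × 822.1 = 617 kips.
Bearing governs: 617 kips.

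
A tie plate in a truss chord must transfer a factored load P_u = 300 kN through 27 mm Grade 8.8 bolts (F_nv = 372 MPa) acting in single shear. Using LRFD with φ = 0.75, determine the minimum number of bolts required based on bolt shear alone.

2 bolts

A_b = π·27²/4 = 572.6 mm².
Per-bolt design strength φR_n = 0.75 × 372 × 572.6 × 1 / 1000 = 159.7 kN.
n ≥ 300 / 159.7 = 1.878 → use 2 bolts.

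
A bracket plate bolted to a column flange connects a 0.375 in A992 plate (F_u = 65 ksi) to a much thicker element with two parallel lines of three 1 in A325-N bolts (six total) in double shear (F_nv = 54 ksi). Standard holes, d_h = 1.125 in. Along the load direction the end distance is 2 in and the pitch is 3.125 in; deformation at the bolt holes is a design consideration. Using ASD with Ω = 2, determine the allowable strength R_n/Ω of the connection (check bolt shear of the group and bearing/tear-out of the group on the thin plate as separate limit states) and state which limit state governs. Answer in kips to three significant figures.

Bolt shear: A_b = π·1²/4 = 0.7854 in²; R_n = 54 × 0.7854 × 6 × 2 = 508.9 kips → 508.9 / 2 = 254 kips.
Bearing (1.2 l_c t F_u ≤ 2.4 d t F_u): upper limit = 2.4·1·0.375·65 = 58.5 kips.
  Edge l_c = 2 − 1.125/2 = 1.438 → r_n = 42.05 kips; interior l_c = 3.125 − 1.125 = 2 → r_n = 58.5 kips.
  R_n,bearing = 2·42.05 + 4·58.5 = 318.1 kips → 318.1 / 2 = 159 kips.
Bearing governs: 159 kips.

159 kips (bearing governs)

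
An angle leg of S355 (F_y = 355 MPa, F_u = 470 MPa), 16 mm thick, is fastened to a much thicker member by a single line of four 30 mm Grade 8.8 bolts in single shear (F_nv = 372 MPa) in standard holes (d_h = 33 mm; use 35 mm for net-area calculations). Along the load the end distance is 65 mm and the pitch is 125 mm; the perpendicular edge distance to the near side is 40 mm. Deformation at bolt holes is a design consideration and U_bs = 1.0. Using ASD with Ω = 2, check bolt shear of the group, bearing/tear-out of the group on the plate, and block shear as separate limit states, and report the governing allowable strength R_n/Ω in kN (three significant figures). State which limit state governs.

Bolt shear: A_b = π·30²/4 = 706.9 mm²; R_n = 372 × 706.9 × 4 × 1 / 1000 = 1052 kN → 1052 / 2 = 526 kN.
Bearing: edge l_c = 48.5, r_n = 437.7 kN; interior l_c = 92, r_n = 541.4 kN; R_n = 437.7 + 3·541.4 = 2062 kN → 1030 kN.
Block shear: A_gv = 7040, A_nv = 5080, A_nt = 360 mm²; R_n = min(0.6F_uA_nv, 0.6F_yA_gv) + U_bs·F_u·A_nt = 1602 kN → 801 kN.
Bolt shear governs: 526 kN.

526 kN (bolt shear governs)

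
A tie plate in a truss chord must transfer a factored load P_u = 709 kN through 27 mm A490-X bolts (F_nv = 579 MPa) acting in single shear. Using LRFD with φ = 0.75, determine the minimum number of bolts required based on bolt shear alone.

3 bolts

A_b = π·27²/4 = 572.6 mm².
Per-bolt design strength φR_n = 0.75 × 579 × 572.6 × 1 / 1000 = 248.6 kN.
n ≥ 709 / 248.6 = 2.852 → use 3 bolts.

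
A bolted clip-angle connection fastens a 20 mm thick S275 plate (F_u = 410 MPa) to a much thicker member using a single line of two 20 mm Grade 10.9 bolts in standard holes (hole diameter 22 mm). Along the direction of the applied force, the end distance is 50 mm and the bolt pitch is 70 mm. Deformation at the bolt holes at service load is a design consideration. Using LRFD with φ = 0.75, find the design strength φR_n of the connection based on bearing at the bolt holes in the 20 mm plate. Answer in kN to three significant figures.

Per bolt r_n = 1.2 l_c t F_u ≤ 2.4 d t F_u; upper limit = 2.4 × 20 × 20 × 410 / 1000 = 393.6 kN.
Edge bolt: l_c = 50 − 22/2 = 39 mm → 1.2 × 39 × 20 × 410 / 1000 = 383.8 → r_n = 383.8 kN.
Interior bolts: l_c = 70 − 22 = 48 mm → 1.2 × 48 × 20 × 410 / 1000 = 472.3 → r_n = 393.6 kN.
R_n = 1 × 383.8 + 1 × 393.6 = 777.4 kN.
Design strength φR_n = 0.75 × 777.4 = 583 kN.

583 kN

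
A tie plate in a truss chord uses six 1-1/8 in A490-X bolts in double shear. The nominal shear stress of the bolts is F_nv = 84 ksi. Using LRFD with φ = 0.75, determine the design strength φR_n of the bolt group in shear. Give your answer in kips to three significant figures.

A_b = π × 1.125² / 4 = 0.994 in².
R_n = F_nv · A_b · n · n_s = 84 × 0.994 × 6 × 2 = 1002 kips.
Design strength φR_n = 0.75 × 1002 = 751 kips.

751 kips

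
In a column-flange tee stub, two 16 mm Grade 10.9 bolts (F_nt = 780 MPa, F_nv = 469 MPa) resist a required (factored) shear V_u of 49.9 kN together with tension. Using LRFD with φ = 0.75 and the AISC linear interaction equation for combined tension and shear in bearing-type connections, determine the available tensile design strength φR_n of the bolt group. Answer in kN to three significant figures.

223 kN

A_b = π·16²/4 = 201.1 mm²; f_rv = 49.9 × 1000 / (2 × 201.1) = 124.1 MPa.
F'_nt = 1.3 F_nt − (F_nt / φF_nv) f_rv = 1.3·780 − (780/(0.75·469))·124.1 = 738.8 MPa, capped at F_nt → F'_nt = 738.8 MPa.
R_n = F'_nt · A_b · n = 738.8 × 201.1 × 2 / 1000 = 297.1 kN.
Design strength φR_n = 0.75 × 297.1 = 223 kN.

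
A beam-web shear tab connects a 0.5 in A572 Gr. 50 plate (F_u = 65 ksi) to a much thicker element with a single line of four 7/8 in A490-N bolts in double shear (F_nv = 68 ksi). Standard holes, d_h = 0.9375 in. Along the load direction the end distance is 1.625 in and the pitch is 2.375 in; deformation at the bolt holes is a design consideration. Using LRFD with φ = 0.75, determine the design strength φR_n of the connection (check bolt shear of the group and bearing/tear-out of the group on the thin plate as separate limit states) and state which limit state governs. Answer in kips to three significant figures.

Bolt shear: A_b = π·0.875²/4 = 0.6013 in²; R_n = 68 × 0.6013 × 4 × 2 = 327.1 kips → 0.75 × 327.1 = 245 kips.
Bearing (1.2 l_c t F_u ≤ 2.4 d t F_u): upper limit = 2.4·0.875·0.5·65 = 68.25 kips.
  Edge l_c = 1.625 − 0.9375/2 = 1.156 → r_n = 45.09 kips; interior l_c = 2.375 − 0.9375 = 1.438 → r_n = 56.06 kips.
  R_n,bearing = 1·45.09 + 3·56.06 = 213.3 kips → 0.75 × 213.3 = 160 kips.
Bearing governs: 160 kips.

160 kips (bearing governs)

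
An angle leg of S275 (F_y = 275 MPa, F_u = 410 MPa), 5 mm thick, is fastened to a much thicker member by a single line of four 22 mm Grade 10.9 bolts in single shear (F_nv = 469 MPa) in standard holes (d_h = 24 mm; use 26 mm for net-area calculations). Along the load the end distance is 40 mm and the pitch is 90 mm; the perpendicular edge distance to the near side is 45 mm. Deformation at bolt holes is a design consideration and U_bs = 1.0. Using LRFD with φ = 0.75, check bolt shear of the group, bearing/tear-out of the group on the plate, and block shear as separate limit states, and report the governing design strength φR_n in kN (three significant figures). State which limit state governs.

Bolt shear: A_b = π·22²/4 = 380.1 mm²; R_n = 469 × 380.1 × 4 × 1 / 1000 = 713.1 kN → 0.75 × 713.1 = 535 kN.
Bearing: edge l_c = 28, r_n = 68.88 kN; interior l_c = 66, r_n = 108.2 kN; R_n = 68.88 + 3·108.2 = 393.6 kN → 295 kN.
Block shear: A_gv = 1550, A_nv = 1095, A_nt = 160 mm²; R_n = min(0.6F_uA_nv, 0.6F_yA_gv) + U_bs·F_u·A_nt = 321.4 kN → 241 kN.
Block shear governs: 241 kN.

241 kN (block shear governs)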